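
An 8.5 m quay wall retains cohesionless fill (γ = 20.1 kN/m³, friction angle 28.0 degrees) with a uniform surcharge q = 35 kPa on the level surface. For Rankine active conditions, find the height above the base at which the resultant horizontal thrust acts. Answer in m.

K_a = 0.3610.
Triangular part P₁ = ½K_aγH² = 262.2 at H/3 = 2.833 m; rectangular part P₂ = K_a q H = 107.4 at H/2 = 4.250 m.
ȳ = (P₁·2.833 + P₂·4.250)/(P₁+P₂) = 3.245 m.

3.25 m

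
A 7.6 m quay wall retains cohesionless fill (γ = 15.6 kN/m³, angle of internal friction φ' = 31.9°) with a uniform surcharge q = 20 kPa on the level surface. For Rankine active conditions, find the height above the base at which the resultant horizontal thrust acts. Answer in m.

2.85 m

K_a = 0.3085.
Triangular part P₁ = ½K_aγH² = 139.0 at H/3 = 2.533 m; rectangular part P₂ = K_a q H = 46.90 at H/2 = 3.800 m.
ȳ = (P₁·2.533 + P₂·3.800)/(P₁+P₂) = 2.853 m.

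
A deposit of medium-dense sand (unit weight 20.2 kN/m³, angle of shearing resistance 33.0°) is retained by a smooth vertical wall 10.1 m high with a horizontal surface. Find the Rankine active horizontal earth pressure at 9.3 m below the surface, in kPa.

55.4 kPa

K_a = (1 − sin φ)/(1 + sin φ) = 0.2948.
σ_h = K_a γ z = 0.2948 × 20.2 × 9.3 = 55.38 kPa.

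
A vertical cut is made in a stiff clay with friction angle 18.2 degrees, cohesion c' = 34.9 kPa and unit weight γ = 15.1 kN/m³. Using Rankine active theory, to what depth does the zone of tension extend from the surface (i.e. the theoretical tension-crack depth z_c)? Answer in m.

6.39 m

K_a = tan²(45° − 18.2°/2) = 0.5240; √K_a = 0.7239.
The active pressure is zero where K_a γ z = 2c√K_a, so z_c = 2c/(γ√K_a) = 2×34.9/(15.1×0.7239) = 6.386 m.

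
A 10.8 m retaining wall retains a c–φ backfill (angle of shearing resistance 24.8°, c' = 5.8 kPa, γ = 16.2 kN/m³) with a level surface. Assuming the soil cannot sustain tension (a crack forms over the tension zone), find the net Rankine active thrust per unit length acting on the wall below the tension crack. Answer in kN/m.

310 kN/m

K_a = 0.4090; √K_a = 0.6395.
Tension-crack depth z_c = 2c/(γ√K_a) = 2×5.8/(16.2×0.6395) = 1.120 m.
σ_a at base = K_a γ H − 2c√K_a = 0.4090×16.2×10.8 − 2×5.8×0.6395 = 64.14 kPa.
P_a = ½ × 64.14 × (H − z_c) = 0.5×64.14×9.680 = 310.4 kN/m.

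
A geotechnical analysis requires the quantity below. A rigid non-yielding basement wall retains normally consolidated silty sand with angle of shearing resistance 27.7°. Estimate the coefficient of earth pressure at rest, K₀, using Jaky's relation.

K₀ = 1 − sin φ' = 1 − sin 27.7° = 0.5352.

0.535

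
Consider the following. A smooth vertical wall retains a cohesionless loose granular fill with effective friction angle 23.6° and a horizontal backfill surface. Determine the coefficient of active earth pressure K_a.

0.428

K_a = tan²(45° − φ/2) = tan²(33.20°) = 0.4282.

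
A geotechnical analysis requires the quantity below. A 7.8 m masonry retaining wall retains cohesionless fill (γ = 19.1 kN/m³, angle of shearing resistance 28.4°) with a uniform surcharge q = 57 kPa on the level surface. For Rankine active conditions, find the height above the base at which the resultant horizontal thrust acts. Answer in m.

3.16 m

K_a = 0.3554.
Triangular part P₁ = ½K_aγH² = 206.5 at H/3 = 2.600 m; rectangular part P₂ = K_a q H = 158.0 at H/2 = 3.900 m.
ȳ = (P₁·2.600 + P₂·3.900)/(P₁+P₂) = 3.164 m.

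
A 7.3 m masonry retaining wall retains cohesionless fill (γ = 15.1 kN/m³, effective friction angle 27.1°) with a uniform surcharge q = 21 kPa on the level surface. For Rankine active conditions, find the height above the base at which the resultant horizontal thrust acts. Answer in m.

K_a = 0.3741.
Triangular part P₁ = ½K_aγH² = 150.5 at H/3 = 2.433 m; rectangular part P₂ = K_a q H = 57.34 at H/2 = 3.650 m.
ȳ = (P₁·2.433 + P₂·3.650)/(P₁+P₂) = 2.769 m.

2.77 m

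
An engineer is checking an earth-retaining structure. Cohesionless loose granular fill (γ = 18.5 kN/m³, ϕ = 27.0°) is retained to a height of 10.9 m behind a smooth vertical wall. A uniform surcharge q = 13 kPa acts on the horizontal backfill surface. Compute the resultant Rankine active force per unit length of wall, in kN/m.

466 kN/m

K_a = tan²(45° − φ/2) = 0.3755.
Soil triangle: ½ K_a γ H² = 0.5×0.3755×18.5×10.9² = 412.7 kN/m.
Surcharge rectangle: K_a q H = 0.3755×13×10.9 = 53.21 kN/m.
Total = 412.7 + 53.21 = 465.9 kN/m.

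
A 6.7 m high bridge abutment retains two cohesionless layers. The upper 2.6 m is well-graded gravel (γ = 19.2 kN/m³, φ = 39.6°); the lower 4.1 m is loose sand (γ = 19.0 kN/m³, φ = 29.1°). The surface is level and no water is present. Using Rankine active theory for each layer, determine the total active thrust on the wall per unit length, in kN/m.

K_a1 = tan²(45°−39.6°/2) = 0.2214; K_a2 = tan²(45°−29.1°/2) = 0.3456.
Layer 1: σ at base = K_a1 γ₁ h₁ = 11.05 kPa; P₁ = ½×11.05×2.6 = 14.37.
Layer 2: σ_v at top = γ₁h₁ = 49.92; σ_h top = K_a2×49.92 = 17.25; σ_h base = K_a2×(49.92+19.0×4.1) = 44.17.
P₂ = ½(17.25+44.17)×4.1 = 125.9. Total P_a = 14.37+125.9 = 140.3 kN/m.

140 kN/m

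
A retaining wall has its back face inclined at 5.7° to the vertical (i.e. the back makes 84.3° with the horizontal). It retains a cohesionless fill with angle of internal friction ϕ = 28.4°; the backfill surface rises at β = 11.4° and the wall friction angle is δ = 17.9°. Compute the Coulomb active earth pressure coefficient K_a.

0.427

K_a = sin²(α+φ) / [sin²α · sin(α−δ) · (1 + √{sin(φ+δ)sin(φ−β) / (sin(α−δ)sin(α+β))})²].
With α = 84.3°, φ = 28.4°, δ = 17.9°, β = 11.4°: K_a = 0.4274.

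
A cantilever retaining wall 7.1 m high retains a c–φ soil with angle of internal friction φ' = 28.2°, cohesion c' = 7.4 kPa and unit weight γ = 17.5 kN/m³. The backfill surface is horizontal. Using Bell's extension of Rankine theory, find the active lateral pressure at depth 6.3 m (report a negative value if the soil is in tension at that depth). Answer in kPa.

K_a = (1 − sin φ)/(1 + sin φ) = 0.3582.
σ_a = K_a γ z − 2c√K_a = 0.3582×17.5×6.3 − 2×7.4×0.5985 = 30.63 kPa.

30.6 kPa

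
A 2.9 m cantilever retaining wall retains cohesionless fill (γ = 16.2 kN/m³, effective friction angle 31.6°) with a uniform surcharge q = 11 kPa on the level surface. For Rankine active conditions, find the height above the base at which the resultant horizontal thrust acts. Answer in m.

K_a = 0.3123.
Triangular part P₁ = ½K_aγH² = 21.28 at H/3 = 0.9667 m; rectangular part P₂ = K_a q H = 9.964 at H/2 = 1.450 m.
ȳ = (P₁·0.9667 + P₂·1.450)/(P₁+P₂) = 1.121 m.

1.12 m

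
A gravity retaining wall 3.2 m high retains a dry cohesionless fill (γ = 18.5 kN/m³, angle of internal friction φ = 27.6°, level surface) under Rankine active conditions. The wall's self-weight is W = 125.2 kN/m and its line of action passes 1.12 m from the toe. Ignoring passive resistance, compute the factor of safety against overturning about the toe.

3.78

K_a = tan²(45° − 27.6°/2) = 0.3668.
P_a = ½K_aγH² = 0.5×0.3668×18.5×3.2² = 34.74 kN/m, acting at H/3 = 1.067 m above the base.
Overturning moment M_o = P_a × H/3 = 34.74 × 1.067 = 37.06.
Resisting moment M_r = W × 1.12 = 125.2 × 1.12 = 140.2.
FS_overturning = M_r/M_o = 140.2/37.06 = 3.784.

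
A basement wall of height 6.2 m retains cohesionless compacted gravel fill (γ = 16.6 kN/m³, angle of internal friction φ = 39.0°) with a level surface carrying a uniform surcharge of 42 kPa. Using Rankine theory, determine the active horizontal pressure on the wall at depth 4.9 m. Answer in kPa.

28.1 kPa

K_a = (1 − sin φ)/(1 + sin φ) = 0.2275.
σ_v = γz + q = 16.6 × 4.9 + 42 = 123.3 kPa.
σ_h = K_a σ_v = 0.2275 × 123.3 = 28.06 kPa.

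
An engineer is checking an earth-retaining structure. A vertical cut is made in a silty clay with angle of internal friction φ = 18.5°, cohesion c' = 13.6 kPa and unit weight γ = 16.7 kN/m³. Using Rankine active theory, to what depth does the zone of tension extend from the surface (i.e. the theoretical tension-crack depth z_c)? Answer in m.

2.26 m

K_a = tan²(45° − 18.5°/2) = 0.5183; √K_a = 0.7199.
The active pressure is zero where K_a γ z = 2c√K_a, so z_c = 2c/(γ√K_a) = 2×13.6/(16.7×0.7199) = 2.262 m.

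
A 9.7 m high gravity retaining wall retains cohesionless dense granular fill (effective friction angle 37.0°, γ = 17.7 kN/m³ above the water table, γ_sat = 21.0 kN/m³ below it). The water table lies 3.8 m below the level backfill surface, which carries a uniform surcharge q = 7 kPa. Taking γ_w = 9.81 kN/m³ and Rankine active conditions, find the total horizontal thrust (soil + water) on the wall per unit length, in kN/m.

K_a = tan²(45° − φ/2) = 0.2486.
γ' = 21.0 − 9.81 = 11.19 kN/m³. h₂ = H − d_w = 5.9 m.
σ'_h: at surface K_a·q = 1.740; at WT K_a(q+γd_w) = 18.46; at base K_a(q+γd_w+γ'h₂) = 34.87 kPa.
P₁ = ½(1.740+18.46)×3.8 = 38.38; P₂ = ½(18.46+34.87)×5.9 = 157.3; P_w = ½γ_w h₂² = 170.7.
Total = 38.38+157.3+170.7 = 366.5 kN/m.

366 kN/m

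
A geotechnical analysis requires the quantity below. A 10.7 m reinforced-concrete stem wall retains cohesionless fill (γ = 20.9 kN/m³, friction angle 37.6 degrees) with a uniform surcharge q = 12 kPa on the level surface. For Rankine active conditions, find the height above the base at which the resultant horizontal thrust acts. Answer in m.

K_a = 0.2421.
Triangular part P₁ = ½K_aγH² = 289.7 at H/3 = 3.567 m; rectangular part P₂ = K_a q H = 31.09 at H/2 = 5.350 m.
ȳ = (P₁·3.567 + P₂·5.350)/(P₁+P₂) = 3.740 m.

3.74 m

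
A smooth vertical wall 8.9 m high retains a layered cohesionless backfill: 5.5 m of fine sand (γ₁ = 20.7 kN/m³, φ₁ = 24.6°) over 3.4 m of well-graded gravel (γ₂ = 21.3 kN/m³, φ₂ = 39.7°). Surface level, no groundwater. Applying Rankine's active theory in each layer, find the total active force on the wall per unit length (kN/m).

K_a1 = tan²(45°−24.6°/2) = 0.4121; K_a2 = tan²(45°−39.7°/2) = 0.2204.
Layer 1: σ at base = K_a1 γ₁ h₁ = 46.92 kPa; P₁ = ½×46.92×5.5 = 129.0.
Layer 2: σ_v at top = γ₁h₁ = 113.8; σ_h top = K_a2×113.8 = 25.10; σ_h base = K_a2×(113.8+21.3×3.4) = 41.06.
P₂ = ½(25.10+41.06)×3.4 = 112.5. Total P_a = 129.0+112.5 = 241.5 kN/m.

242 kN/m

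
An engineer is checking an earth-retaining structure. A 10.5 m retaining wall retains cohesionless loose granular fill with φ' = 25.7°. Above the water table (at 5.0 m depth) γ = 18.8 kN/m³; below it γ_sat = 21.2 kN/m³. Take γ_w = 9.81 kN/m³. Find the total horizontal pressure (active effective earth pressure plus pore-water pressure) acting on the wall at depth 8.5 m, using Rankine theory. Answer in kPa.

K_a = (1 − sin φ)/(1 + sin φ) = 0.3950.
γ' = 21.2 − 9.81 = 11.39 kN/m³.
Effective vertical stress at 8.5 m: σ'_v = 18.8×5.0 + 11.39×3.50 = 133.9 kPa.
σ'_h = K_a σ'_v = 0.3950 × 133.9 = 52.88 kPa; u = γ_w × 3.50 = 34.34 kPa.
Total σ_h = 52.88 + 34.34 = 87.22 kPa.

87.2 kPa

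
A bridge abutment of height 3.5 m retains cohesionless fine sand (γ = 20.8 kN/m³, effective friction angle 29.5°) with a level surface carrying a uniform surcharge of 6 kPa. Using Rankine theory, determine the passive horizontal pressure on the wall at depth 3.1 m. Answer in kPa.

207 kPa

K_p = (1 + sin φ)/(1 − sin φ) = 2.940.
σ_v = γz + q = 20.8 × 3.1 + 6 = 70.48 kPa.
σ_h = K_p σ_v = 2.940 × 70.48 = 207.2 kPa.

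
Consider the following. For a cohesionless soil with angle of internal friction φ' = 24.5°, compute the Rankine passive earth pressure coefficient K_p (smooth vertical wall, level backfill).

K_p = (1 + sin φ)/(1 − sin φ) = tan²(45° + 24.5°/2) = 2.417.

2.42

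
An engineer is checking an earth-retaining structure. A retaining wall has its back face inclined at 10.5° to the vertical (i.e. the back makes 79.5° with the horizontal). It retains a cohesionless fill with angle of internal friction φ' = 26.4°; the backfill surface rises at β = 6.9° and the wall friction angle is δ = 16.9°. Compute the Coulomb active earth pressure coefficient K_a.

0.474

K_a = sin²(α+φ) / [sin²α · sin(α−δ) · (1 + √{sin(φ+δ)sin(φ−β) / (sin(α−δ)sin(α+β))})²].
With α = 79.5°, φ = 26.4°, δ = 16.9°, β = 6.9°: K_a = 0.4737.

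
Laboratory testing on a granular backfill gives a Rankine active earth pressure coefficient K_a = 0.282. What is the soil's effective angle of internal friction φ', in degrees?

34.1°

K_a = tan²(45° − φ/2) ⇒ 45° − φ/2 = arctan(√0.282) = 27.97°.
φ = 2(45° − 27.97°) = 34.06°.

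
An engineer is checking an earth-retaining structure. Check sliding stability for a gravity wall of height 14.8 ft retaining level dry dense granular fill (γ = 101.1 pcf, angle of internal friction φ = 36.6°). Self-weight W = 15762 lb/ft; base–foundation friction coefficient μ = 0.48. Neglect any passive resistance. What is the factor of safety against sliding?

K_a = tan²(45° − 36.6°/2) = 0.2530.
P_a = ½K_aγH² = 0.5×0.2530×101.1×14.8² = 2801 lb/ft, acting at H/3 = 4.933 ft above the base.
FS_sliding = μW / P_a = 0.48×15762 / 2801 = 2.701.

2.70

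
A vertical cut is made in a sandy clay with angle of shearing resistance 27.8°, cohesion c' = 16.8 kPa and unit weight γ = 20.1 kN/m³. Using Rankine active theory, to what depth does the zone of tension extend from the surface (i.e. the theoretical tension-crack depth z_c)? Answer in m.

K_a = tan²(45° − 27.8°/2) = 0.3639; √K_a = 0.6032.
The active pressure is zero where K_a γ z = 2c√K_a, so z_c = 2c/(γ√K_a) = 2×16.8/(20.1×0.6032) = 2.771 m.

2.77 m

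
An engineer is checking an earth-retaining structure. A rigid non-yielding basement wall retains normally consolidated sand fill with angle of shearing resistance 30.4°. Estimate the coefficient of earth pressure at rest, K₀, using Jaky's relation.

K₀ = 1 − sin φ' = 1 − sin 30.4° = 0.4940.

0.494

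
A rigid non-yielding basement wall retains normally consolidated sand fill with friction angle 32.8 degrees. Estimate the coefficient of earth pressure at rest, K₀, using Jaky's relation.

K₀ = 1 − sin φ' = 1 − sin 32.8° = 0.4583.

0.458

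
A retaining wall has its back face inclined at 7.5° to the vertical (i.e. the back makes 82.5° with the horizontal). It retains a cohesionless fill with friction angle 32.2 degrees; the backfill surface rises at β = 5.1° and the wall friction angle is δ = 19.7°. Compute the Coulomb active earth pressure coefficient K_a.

0.353

K_a = sin²(α+φ) / [sin²α · sin(α−δ) · (1 + √{sin(φ+δ)sin(φ−β) / (sin(α−δ)sin(α+β))})²].
With α = 82.5°, φ = 32.2°, δ = 19.7°, β = 5.1°: K_a = 0.3531.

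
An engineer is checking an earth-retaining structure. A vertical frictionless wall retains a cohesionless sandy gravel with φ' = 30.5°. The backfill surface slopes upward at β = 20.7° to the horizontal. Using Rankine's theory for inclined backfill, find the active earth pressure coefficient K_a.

K_a = cos β · (cos β − √(cos²β − cos²φ)) / (cos β + √(cos²β − cos²φ)).
cos β = 0.9354, cos φ = 0.8616, √(cos²β − cos²φ) = 0.3642.
K_a = 0.9354 × (0.9354 − 0.3642)/(0.9354 + 0.3642) = 0.4112.

0.411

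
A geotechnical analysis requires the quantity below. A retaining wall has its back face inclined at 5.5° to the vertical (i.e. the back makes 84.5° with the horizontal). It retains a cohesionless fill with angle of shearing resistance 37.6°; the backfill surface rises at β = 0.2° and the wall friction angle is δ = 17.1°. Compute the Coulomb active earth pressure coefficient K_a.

0.261

K_a = sin²(α+φ) / [sin²α · sin(α−δ) · (1 + √{sin(φ+δ)sin(φ−β) / (sin(α−δ)sin(α+β))})²].
With α = 84.5°, φ = 37.6°, δ = 17.1°, β = 0.2°: K_a = 0.2608.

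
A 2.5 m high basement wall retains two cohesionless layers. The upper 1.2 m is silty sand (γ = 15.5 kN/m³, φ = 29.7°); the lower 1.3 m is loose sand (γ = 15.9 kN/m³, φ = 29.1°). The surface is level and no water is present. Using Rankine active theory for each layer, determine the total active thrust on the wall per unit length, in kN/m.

16.8 kN/m

K_a1 = tan²(45°−29.7°/2) = 0.3374; K_a2 = tan²(45°−29.1°/2) = 0.3456.
Layer 1: σ at base = K_a1 γ₁ h₁ = 6.275 kPa; P₁ = ½×6.275×1.2 = 3.765.
Layer 2: σ_v at top = γ₁h₁ = 18.60; σ_h top = K_a2×18.60 = 6.428; σ_h base = K_a2×(18.60+15.9×1.3) = 13.57.
P₂ = ½(6.428+13.57)×1.3 = 13.00. Total P_a = 3.765+13.00 = 16.76 kN/m.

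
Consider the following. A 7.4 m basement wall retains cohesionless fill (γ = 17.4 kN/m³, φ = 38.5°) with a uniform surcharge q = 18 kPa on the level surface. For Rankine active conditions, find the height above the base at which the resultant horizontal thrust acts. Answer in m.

2.74 m

K_a = 0.2327.
Triangular part P₁ = ½K_aγH² = 110.8 at H/3 = 2.467 m; rectangular part P₂ = K_a q H = 30.99 at H/2 = 3.700 m.
ȳ = (P₁·2.467 + P₂·3.700)/(P₁+P₂) = 2.736 m.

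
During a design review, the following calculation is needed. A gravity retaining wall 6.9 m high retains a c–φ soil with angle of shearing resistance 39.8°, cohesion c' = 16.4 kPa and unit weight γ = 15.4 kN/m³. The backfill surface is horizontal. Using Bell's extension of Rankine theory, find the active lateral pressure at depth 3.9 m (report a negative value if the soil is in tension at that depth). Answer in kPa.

K_a = (1 − sin φ)/(1 + sin φ) = 0.2194.
σ_a = K_a γ z − 2c√K_a = 0.2194×15.4×3.9 − 2×16.4×0.4684 = -2.186 kPa.

-2.19 kPa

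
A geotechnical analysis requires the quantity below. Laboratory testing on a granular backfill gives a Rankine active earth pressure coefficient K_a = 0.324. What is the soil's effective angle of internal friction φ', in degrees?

30.7°

K_a = tan²(45° − φ/2) ⇒ 45° − φ/2 = arctan(√0.324) = 29.65°.
φ = 2(45° − 29.65°) = 30.70°.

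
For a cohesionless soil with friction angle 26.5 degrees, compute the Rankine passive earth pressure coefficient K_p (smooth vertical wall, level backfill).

K_p = (1 + sin φ)/(1 − sin φ) = tan²(45° + 26.5°/2) = 2.611.

2.61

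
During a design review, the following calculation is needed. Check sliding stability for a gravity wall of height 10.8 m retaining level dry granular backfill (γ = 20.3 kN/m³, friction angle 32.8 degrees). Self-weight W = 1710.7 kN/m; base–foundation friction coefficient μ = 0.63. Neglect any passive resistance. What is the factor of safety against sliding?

3.06

K_a = tan²(45° − 32.8°/2) = 0.2973.
P_a = ½K_aγH² = 0.5×0.2973×20.3×10.8² = 351.9 kN/m, acting at H/3 = 3.600 m above the base.
FS_sliding = μW / P_a = 0.63×1710.7 / 351.9 = 3.062.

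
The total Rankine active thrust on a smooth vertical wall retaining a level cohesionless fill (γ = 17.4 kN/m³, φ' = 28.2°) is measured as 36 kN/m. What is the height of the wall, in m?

3.40 m

K_a = 0.3582. P_a = ½ K_a γ H² ⇒ H = √(2P_a/(K_a γ)).
H = √(2×36/(0.3582×17.4)) = 3.399 m.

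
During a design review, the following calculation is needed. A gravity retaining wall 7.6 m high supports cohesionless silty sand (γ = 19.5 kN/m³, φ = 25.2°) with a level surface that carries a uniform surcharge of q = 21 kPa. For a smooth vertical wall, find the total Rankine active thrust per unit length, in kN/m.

K_a = tan²(45° − φ/2) = 0.4027.
Soil triangle: ½ K_a γ H² = 0.5×0.4027×19.5×7.6² = 226.8 kN/m.
Surcharge rectangle: K_a q H = 0.4027×21×7.6 = 64.28 kN/m.
Total = 226.8 + 64.28 = 291.1 kN/m.

291 kN/m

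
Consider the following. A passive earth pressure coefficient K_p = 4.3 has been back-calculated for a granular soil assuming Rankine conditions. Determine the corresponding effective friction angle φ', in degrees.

K_p = (1+sin φ)/(1−sin φ) ⇒ sin φ = (K_p − 1)/(K_p + 1) = 0.6226.
φ = arcsin(0.6226) = 38.51°.

38.5°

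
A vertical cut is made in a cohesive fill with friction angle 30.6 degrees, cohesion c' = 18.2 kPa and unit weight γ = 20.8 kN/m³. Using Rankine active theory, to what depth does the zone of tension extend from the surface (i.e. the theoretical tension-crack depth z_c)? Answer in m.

3.07 m

K_a = tan²(45° − 30.6°/2) = 0.3253; √K_a = 0.5704.
The active pressure is zero where K_a γ z = 2c√K_a, so z_c = 2c/(γ√K_a) = 2×18.2/(20.8×0.5704) = 3.068 m.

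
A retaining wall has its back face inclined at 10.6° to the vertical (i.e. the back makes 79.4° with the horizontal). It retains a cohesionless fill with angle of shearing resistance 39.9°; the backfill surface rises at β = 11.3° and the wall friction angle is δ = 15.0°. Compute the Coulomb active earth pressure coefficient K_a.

0.317

K_a = sin²(α+φ) / [sin²α · sin(α−δ) · (1 + √{sin(φ+δ)sin(φ−β) / (sin(α−δ)sin(α+β))})²].
With α = 79.4°, φ = 39.9°, δ = 15.0°, β = 11.3°: K_a = 0.3171.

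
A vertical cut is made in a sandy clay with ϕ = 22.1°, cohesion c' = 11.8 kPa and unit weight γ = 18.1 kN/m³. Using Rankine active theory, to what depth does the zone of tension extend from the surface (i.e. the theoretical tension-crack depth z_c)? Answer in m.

1.94 m

K_a = tan²(45° − 22.1°/2) = 0.4533; √K_a = 0.6732.
The active pressure is zero where K_a γ z = 2c√K_a, so z_c = 2c/(γ√K_a) = 2×11.8/(18.1×0.6732) = 1.937 m.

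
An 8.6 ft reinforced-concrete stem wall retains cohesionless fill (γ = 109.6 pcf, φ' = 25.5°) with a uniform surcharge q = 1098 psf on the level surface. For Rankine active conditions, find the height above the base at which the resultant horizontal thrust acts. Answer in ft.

3.87 ft

K_a = 0.3981.
Triangular part P₁ = ½K_aγH² = 1614 at H/3 = 2.867 ft; rectangular part P₂ = K_a q H = 3759 at H/2 = 4.300 ft.
ȳ = (P₁·2.867 + P₂·4.300)/(P₁+P₂) = 3.870 ft.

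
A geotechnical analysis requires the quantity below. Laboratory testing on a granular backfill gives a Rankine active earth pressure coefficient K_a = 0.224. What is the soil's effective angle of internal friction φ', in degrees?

K_a = tan²(45° − φ/2) ⇒ 45° − φ/2 = arctan(√0.224) = 25.33°.
φ = 2(45° − 25.33°) = 39.34°.

39.3°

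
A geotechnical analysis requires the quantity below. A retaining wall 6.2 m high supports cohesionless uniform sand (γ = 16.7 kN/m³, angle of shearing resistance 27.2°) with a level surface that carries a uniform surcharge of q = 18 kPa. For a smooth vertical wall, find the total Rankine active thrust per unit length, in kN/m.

161 kN/m

K_a = tan²(45° − φ/2) = 0.3726.
Soil triangle: ½ K_a γ H² = 0.5×0.3726×16.7×6.2² = 119.6 kN/m.
Surcharge rectangle: K_a q H = 0.3726×18×6.2 = 41.58 kN/m.
Total = 119.6 + 41.58 = 161.2 kN/m.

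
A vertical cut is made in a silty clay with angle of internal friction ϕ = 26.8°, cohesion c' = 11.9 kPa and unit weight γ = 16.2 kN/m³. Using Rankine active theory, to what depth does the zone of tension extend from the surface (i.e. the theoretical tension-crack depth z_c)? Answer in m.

2.39 m

K_a = tan²(45° − 26.8°/2) = 0.3785; √K_a = 0.6152.
The active pressure is zero where K_a γ z = 2c√K_a, so z_c = 2c/(γ√K_a) = 2×11.9/(16.2×0.6152) = 2.388 m.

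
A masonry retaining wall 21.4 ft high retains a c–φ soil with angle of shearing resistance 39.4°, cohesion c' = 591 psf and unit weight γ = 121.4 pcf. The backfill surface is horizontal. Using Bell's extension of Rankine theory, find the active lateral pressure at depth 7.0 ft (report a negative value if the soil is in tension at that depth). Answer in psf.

K_a = (1 − sin φ)/(1 + sin φ) = 0.2234.
σ_a = K_a γ z − 2c√K_a = 0.2234×121.4×7.0 − 2×591×0.4727 = -368.8 psf.

-369 psf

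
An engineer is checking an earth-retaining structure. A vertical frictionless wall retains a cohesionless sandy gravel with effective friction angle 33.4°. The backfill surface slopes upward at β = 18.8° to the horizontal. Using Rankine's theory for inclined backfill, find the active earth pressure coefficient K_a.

K_a = cos β · (cos β − √(cos²β − cos²φ)) / (cos β + √(cos²β − cos²φ)).
cos β = 0.9466, cos φ = 0.8348, √(cos²β − cos²φ) = 0.4463.
K_a = 0.9466 × (0.9466 − 0.4463)/(0.9466 + 0.4463) = 0.3400.

0.340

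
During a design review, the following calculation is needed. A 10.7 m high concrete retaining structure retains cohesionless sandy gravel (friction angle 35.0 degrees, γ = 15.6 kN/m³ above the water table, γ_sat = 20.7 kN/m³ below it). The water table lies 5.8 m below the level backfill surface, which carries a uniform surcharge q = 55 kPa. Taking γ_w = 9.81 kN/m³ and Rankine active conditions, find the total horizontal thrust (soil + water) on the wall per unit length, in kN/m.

504 kN/m

K_a = tan²(45° − φ/2) = 0.2710.
γ' = 20.7 − 9.81 = 10.89 kN/m³. h₂ = H − d_w = 4.9 m.
σ'_h: at surface K_a·q = 14.90; at WT K_a(q+γd_w) = 39.42; at base K_a(q+γd_w+γ'h₂) = 53.88 kPa.
P₁ = ½(14.90+39.42)×5.8 = 157.6; P₂ = ½(39.42+53.88)×4.9 = 228.6; P_w = ½γ_w h₂² = 117.8.
Total = 157.6+228.6+117.8 = 503.9 kN/m.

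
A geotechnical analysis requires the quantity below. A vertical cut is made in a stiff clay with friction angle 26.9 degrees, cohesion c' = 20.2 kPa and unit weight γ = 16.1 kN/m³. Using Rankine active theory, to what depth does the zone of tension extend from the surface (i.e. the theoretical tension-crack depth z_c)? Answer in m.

4.09 m

K_a = tan²(45° − 26.9°/2) = 0.3770; √K_a = 0.6140.
The active pressure is zero where K_a γ z = 2c√K_a, so z_c = 2c/(γ√K_a) = 2×20.2/(16.1×0.6140) = 4.087 m.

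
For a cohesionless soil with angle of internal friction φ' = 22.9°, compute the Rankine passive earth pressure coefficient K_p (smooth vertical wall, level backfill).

K_p = (1 + sin φ)/(1 − sin φ) = tan²(45° + 22.9°/2) = 2.274.

2.27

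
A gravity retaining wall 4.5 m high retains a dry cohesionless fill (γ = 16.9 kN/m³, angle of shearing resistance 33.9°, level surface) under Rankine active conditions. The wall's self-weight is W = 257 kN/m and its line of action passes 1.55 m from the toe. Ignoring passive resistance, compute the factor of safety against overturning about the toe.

5.47

K_a = tan²(45° − 33.9°/2) = 0.2839.
P_a = ½K_aγH² = 0.5×0.2839×16.9×4.5² = 48.58 kN/m, acting at H/3 = 1.500 m above the base.
Overturning moment M_o = P_a × H/3 = 48.58 × 1.500 = 72.87.
Resisting moment M_r = W × 1.55 = 257 × 1.55 = 398.4.
FS_overturning = M_r/M_o = 398.4/72.87 = 5.467.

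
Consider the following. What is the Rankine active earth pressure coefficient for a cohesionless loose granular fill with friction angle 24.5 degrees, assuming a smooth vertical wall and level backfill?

0.414

K_a = tan²(45° − φ/2) = tan²(32.75°) = 0.4137.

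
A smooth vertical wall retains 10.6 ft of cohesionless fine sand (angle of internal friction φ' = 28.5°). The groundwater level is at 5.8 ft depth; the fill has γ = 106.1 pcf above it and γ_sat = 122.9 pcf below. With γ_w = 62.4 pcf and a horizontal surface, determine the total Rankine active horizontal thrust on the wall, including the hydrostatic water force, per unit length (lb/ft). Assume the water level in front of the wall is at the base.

2640 lb/ft

K_a = tan²(45° − φ/2) = 0.3540.
γ' = 122.9 − 62.4 = 60.50 pcf. Depth below WT = 4.8 ft.
σ'_h at WT = K_a γ d_w = 217.8 psf; at base = 217.8 + K_a γ' × 4.8 = 320.6 psf.
P₁ (0–5.8 ft) = ½×217.8×5.8 = 631.7. P₂ (5.8–10.6 ft) = ½(217.8+320.6)×4.8 = 1292.
P_w = ½ γ_w h₂² = 0.5×62.4×4.8² = 718.8. Total = 631.7+1292+718.8 = 2643 lb/ft.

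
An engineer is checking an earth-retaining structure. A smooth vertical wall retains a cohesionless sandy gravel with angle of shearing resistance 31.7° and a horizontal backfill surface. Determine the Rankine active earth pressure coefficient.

0.311

K_a = (1 − sin φ)/(1 + sin φ) = (1 − sin 31.7°)/(1 + sin 31.7°) = 0.3111.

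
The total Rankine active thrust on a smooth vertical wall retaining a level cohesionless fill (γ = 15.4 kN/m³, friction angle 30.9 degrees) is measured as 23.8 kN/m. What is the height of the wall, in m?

K_a = 0.3214. P_a = ½ K_a γ H² ⇒ H = √(2P_a/(K_a γ)).
H = √(2×23.8/(0.3214×15.4)) = 3.101 m.

3.10 m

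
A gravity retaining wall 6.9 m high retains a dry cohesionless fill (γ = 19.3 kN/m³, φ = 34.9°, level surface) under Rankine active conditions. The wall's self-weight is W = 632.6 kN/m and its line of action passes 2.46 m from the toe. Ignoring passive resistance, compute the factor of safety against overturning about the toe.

5.41

K_a = tan²(45° − 34.9°/2) = 0.2721.
P_a = ½K_aγH² = 0.5×0.2721×19.3×6.9² = 125.0 kN/m, acting at H/3 = 2.300 m above the base.
Overturning moment M_o = P_a × H/3 = 125.0 × 2.300 = 287.6.
Resisting moment M_r = W × 2.46 = 632.6 × 2.46 = 1556.
FS_overturning = M_r/M_o = 1556/287.6 = 5.411.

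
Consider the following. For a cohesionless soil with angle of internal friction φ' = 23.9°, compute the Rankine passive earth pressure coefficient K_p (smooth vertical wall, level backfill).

2.36

K_p = (1 + sin φ)/(1 − sin φ) = tan²(45° + 23.9°/2) = 2.362.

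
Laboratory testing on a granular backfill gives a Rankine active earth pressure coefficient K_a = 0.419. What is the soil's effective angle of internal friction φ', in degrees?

24.2°

K_a = tan²(45° − φ/2) ⇒ 45° − φ/2 = arctan(√0.419) = 32.92°.
φ = 2(45° − 32.92°) = 24.17°.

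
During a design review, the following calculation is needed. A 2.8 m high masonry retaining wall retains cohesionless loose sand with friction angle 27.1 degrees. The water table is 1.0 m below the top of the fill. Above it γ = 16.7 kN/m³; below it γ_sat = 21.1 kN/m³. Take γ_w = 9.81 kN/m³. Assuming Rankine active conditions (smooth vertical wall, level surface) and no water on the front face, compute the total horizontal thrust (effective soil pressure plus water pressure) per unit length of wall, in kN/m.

K_a = tan²(45° − φ/2) = 0.3741.
γ' = 21.1 − 9.81 = 11.29 kN/m³. Depth below WT = 1.8 m.
σ'_h at WT = K_a γ d_w = 6.247 kPa; at base = 6.247 + K_a γ' × 1.8 = 13.85 kPa.
P₁ (0–1.0 m) = ½×6.247×1.0 = 3.123. P₂ (1.0–2.8 m) = ½(6.247+13.85)×1.8 = 18.09.
P_w = ½ γ_w h₂² = 0.5×9.81×1.8² = 15.89. Total = 3.123+18.09+15.89 = 37.10 kN/m.

37.1 kN/m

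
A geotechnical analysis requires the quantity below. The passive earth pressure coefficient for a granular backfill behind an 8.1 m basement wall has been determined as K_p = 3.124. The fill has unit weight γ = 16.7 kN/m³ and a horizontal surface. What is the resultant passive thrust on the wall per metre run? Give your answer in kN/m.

P = ½ K_p γ H² = 0.5 × 3.124 × 16.7 × 8.1² = 1711 kN/m.

1710 kN/m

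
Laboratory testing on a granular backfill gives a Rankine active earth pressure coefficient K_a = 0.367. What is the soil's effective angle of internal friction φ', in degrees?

K_a = tan²(45° − φ/2) ⇒ 45° − φ/2 = arctan(√0.367) = 31.21°.
φ = 2(45° − 31.21°) = 27.58°.

27.6°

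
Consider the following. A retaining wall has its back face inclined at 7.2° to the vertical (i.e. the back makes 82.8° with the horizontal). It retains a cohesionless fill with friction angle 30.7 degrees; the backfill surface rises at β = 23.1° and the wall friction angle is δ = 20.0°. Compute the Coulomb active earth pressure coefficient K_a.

K_a = sin²(α+φ) / [sin²α · sin(α−δ) · (1 + √{sin(φ+δ)sin(φ−β) / (sin(α−δ)sin(α+β))})²].
With α = 82.8°, φ = 30.7°, δ = 20.0°, β = 23.1°: K_a = 0.5303.

0.530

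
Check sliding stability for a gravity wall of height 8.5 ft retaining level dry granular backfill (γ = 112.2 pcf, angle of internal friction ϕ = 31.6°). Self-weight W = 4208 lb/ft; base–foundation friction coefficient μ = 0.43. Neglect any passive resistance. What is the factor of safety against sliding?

1.43

K_a = tan²(45° − 31.6°/2) = 0.3123.
P_a = ½K_aγH² = 0.5×0.3123×112.2×8.5² = 1266 lb/ft, acting at H/3 = 2.833 ft above the base.
FS_sliding = μW / P_a = 0.43×4208 / 1266 = 1.429.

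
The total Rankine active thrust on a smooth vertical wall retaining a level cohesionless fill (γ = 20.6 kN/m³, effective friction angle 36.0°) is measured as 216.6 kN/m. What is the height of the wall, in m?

9.00 m

K_a = 0.2596. P_a = ½ K_a γ H² ⇒ H = √(2P_a/(K_a γ)).
H = √(2×216.6/(0.2596×20.6)) = 9.000 m.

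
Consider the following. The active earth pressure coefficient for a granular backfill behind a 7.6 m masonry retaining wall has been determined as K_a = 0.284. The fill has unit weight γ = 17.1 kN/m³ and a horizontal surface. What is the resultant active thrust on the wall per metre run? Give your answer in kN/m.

P = ½ K_a γ H² = 0.5 × 0.284 × 17.1 × 7.6² = 140.3 kN/m.

140 kN/m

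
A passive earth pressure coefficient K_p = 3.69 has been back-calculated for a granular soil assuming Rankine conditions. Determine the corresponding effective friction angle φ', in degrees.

K_p = (1+sin φ)/(1−sin φ) ⇒ sin φ = (K_p − 1)/(K_p + 1) = 0.5736.
φ = arcsin(0.5736) = 35.00°.

35.0°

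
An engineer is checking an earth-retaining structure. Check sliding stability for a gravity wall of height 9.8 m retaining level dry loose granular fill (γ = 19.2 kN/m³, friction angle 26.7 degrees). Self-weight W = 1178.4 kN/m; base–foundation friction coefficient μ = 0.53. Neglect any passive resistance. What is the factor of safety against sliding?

K_a = tan²(45° − 26.7°/2) = 0.3800.
P_a = ½K_aγH² = 0.5×0.3800×19.2×9.8² = 350.3 kN/m, acting at H/3 = 3.267 m above the base.
FS_sliding = μW / P_a = 0.53×1178.4 / 350.3 = 1.783.

1.78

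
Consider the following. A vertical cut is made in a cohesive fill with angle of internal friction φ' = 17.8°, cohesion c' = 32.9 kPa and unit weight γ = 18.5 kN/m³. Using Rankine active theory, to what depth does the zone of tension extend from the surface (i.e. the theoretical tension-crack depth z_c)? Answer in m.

4.88 m

K_a = tan²(45° − 17.8°/2) = 0.5318; √K_a = 0.7292.
The active pressure is zero where K_a γ z = 2c√K_a, so z_c = 2c/(γ√K_a) = 2×32.9/(18.5×0.7292) = 4.878 m.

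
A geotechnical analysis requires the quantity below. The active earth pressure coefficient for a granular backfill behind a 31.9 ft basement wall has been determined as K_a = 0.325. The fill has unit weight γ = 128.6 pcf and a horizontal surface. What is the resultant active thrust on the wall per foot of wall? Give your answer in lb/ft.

21300 lb/ft

P = ½ K_a γ H² = 0.5 × 0.325 × 128.6 × 31.9² = 21270 lb/ft.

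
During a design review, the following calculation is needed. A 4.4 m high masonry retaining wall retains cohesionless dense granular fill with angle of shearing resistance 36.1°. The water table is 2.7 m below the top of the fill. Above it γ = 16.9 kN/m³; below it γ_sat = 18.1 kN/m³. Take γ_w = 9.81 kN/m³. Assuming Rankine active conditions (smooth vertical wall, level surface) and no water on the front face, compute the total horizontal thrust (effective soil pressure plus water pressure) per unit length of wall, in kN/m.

K_a = tan²(45° − φ/2) = 0.2585.
γ' = 18.1 − 9.81 = 8.290 kN/m³. Depth below WT = 1.7 m.
σ'_h at WT = K_a γ d_w = 11.80 kPa; at base = 11.80 + K_a γ' × 1.7 = 15.44 kPa.
P₁ (0–2.7 m) = ½×11.80×2.7 = 15.92. P₂ (2.7–4.4 m) = ½(11.80+15.44)×1.7 = 23.15.
P_w = ½ γ_w h₂² = 0.5×9.81×1.7² = 14.18. Total = 15.92+23.15+14.18 = 53.25 kN/m.

53.2 kN/m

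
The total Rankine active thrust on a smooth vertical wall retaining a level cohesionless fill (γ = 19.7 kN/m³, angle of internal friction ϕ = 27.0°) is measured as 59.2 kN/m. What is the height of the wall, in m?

4.00 m

K_a = 0.3755. P_a = ½ K_a γ H² ⇒ H = √(2P_a/(K_a γ)).
H = √(2×59.2/(0.3755×19.7)) = 4.001 m.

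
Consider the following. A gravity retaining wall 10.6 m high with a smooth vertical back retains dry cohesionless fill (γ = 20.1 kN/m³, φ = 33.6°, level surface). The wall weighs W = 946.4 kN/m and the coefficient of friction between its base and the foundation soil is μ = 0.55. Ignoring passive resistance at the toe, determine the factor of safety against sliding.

K_a = tan²(45° − 33.6°/2) = 0.2875.
P_a = ½K_aγH² = 0.5×0.2875×20.1×10.6² = 324.7 kN/m, acting at H/3 = 3.533 m above the base.
FS_sliding = μW / P_a = 0.55×946.4 / 324.7 = 1.603.

1.60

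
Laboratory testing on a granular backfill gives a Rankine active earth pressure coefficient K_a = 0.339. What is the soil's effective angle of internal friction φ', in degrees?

29.6°

K_a = tan²(45° − φ/2) ⇒ 45° − φ/2 = arctan(√0.339) = 30.21°.
φ = 2(45° − 30.21°) = 29.58°.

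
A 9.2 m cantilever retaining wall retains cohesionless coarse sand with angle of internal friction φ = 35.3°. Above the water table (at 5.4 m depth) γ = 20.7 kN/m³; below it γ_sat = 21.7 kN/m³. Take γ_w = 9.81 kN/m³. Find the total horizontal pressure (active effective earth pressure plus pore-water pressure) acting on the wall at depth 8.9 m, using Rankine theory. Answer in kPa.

75.4 kPa

K_a = (1 − sin φ)/(1 + sin φ) = 0.2675.
γ' = 21.7 − 9.81 = 11.89 kN/m³.
Effective vertical stress at 8.9 m: σ'_v = 20.7×5.4 + 11.89×3.50 = 153.4 kPa.
σ'_h = K_a σ'_v = 0.2675 × 153.4 = 41.04 kPa; u = γ_w × 3.50 = 34.34 kPa.
Total σ_h = 41.04 + 34.34 = 75.37 kPa.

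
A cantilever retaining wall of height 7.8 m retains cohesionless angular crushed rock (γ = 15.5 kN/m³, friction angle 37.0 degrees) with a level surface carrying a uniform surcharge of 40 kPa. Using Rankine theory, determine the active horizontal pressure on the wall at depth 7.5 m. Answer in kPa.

K_a = (1 − sin φ)/(1 + sin φ) = 0.2486.
σ_v = γz + q = 15.5 × 7.5 + 40 = 156.2 kPa.
σ_h = K_a σ_v = 0.2486 × 156.2 = 38.84 kPa.

38.8 kPa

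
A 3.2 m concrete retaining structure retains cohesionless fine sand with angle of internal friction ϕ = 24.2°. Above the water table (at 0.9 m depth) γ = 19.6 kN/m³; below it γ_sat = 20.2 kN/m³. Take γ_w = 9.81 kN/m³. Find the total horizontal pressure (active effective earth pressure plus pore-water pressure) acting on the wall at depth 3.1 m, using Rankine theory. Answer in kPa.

K_a = (1 − sin φ)/(1 + sin φ) = 0.4185.
γ' = 20.2 − 9.81 = 10.39 kN/m³.
Effective vertical stress at 3.1 m: σ'_v = 19.6×0.9 + 10.39×2.20 = 40.50 kPa.
σ'_h = K_a σ'_v = 0.4185 × 40.50 = 16.95 kPa; u = γ_w × 2.20 = 21.58 kPa.
Total σ_h = 16.95 + 21.58 = 38.53 kPa.

38.5 kPa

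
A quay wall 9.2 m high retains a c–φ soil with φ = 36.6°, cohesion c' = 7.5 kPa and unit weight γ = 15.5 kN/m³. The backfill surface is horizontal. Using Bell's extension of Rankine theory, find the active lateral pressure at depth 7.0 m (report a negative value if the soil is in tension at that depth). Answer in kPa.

K_a = (1 − sin φ)/(1 + sin φ) = 0.2530.
σ_a = K_a γ z − 2c√K_a = 0.2530×15.5×7.0 − 2×7.5×0.5029 = 19.90 kPa.

19.9 kPa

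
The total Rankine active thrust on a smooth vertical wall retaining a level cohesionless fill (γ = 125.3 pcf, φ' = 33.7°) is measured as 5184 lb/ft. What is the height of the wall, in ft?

17.0 ft

K_a = 0.2863. P_a = ½ K_a γ H² ⇒ H = √(2P_a/(K_a γ)).
H = √(2×5184/(0.2863×125.3)) = 17.00 ft.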